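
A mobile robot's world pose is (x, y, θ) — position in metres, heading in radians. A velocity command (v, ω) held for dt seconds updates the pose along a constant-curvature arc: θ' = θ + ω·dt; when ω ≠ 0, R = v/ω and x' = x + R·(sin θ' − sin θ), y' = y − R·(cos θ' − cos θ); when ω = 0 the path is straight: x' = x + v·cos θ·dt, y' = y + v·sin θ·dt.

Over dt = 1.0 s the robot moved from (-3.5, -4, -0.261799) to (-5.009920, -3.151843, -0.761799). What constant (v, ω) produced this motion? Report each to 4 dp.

Δθ = -0.761799 − -0.261799 = -0.500000
ω = Δθ/dt = -0.500000/1.0 = -0.5000
R = Δx/(sin θ' − sin θ) = 3.5000
v = R·ω = 3.5000·-0.5000 = -1.7500

v = -1.7500, ω = -0.5000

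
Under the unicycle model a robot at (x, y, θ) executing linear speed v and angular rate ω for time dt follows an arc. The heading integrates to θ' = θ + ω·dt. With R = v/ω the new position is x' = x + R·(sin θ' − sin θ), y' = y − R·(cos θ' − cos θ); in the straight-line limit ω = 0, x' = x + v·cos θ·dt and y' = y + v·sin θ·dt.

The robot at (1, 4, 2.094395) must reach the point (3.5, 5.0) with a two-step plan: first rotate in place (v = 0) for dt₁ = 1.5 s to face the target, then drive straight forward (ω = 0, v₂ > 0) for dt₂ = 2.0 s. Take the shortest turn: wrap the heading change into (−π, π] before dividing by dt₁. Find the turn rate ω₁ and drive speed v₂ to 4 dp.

heading to target = atan2(5−4, 3.5−1) = 0.3805
Δθ = wrap(0.3805 − 2.0944) = -1.7139; ω₁ = Δθ/dt₁ = -1.1426
distance = √((3.5−1)² + (5−4)²) = 2.6926; v₂ = distance/dt₂ = 1.3463

ω₁ = -1.1426, v₂ = 1.3463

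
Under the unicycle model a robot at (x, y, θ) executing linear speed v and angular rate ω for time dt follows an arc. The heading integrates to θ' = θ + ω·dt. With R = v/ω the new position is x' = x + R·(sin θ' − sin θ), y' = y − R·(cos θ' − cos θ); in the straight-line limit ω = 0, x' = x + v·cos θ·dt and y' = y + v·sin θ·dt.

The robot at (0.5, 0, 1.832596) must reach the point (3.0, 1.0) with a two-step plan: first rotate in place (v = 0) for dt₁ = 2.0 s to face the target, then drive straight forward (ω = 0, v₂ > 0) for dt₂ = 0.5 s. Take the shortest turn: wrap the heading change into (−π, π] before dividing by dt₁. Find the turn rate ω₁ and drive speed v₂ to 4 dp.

ω₁ = -0.7260, v₂ = 5.3852

heading to target = atan2(1−0, 3−0.5) = 0.3805
Δθ = wrap(0.3805 − 1.8326) = -1.4521; ω₁ = Δθ/dt₁ = -0.7260
distance = √((3−0.5)² + (1−0)²) = 2.6926; v₂ = distance/dt₂ = 5.3852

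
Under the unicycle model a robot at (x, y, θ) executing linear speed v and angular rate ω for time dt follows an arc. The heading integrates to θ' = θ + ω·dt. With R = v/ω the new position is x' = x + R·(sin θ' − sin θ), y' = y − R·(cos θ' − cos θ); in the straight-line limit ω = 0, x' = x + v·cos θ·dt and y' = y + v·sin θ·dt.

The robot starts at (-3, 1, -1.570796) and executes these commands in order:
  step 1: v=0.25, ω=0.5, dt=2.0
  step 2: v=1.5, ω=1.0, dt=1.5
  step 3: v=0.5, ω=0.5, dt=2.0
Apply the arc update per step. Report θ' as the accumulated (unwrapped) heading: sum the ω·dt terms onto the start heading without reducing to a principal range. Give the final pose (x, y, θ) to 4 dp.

step 1: θ'=-0.5708 (R=0.5000) → pose (-2.7702, 0.5793, -0.5708)
step 2: θ'=0.9292 (R=1.5000) → pose (-0.7580, 0.9438, 0.9292)
step 3: θ'=1.9292 (R=1.0000) → pose (-0.6227, 1.8930, 1.9292)

(-0.6227, 1.8930, 1.9292)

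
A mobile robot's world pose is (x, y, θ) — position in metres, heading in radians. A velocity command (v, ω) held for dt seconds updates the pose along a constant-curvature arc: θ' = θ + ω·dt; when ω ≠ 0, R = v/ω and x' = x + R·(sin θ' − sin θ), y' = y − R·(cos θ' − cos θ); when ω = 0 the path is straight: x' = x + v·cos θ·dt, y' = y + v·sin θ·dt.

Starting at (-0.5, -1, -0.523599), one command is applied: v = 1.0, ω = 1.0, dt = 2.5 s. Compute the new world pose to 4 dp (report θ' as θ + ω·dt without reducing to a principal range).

θ' = -0.5236 + 1.0·2.5 = 1.9764
R = v/ω = 1.0/1.0 = 1.0000
x' = -0.5 + 1.0000·(sin 1.9764 − sin -0.5236) = 0.9189
y' = -1 − 1.0000·(cos 1.9764 − cos -0.5236) = 0.2606

(0.9189, 0.2606, 1.9764)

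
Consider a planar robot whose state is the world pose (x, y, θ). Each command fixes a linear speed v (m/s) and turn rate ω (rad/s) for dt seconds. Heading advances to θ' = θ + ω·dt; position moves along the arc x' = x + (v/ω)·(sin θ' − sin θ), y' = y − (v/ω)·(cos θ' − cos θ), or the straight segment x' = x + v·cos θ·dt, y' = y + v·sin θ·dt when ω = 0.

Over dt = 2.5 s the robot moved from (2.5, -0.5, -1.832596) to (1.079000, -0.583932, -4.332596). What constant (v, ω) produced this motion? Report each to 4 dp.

Δθ = -4.332596 − -1.832596 = -2.500000
ω = Δθ/dt = -2.500000/2.5 = -1.0000
R = Δx/(sin θ' − sin θ) = -0.7500
v = R·ω = -0.7500·-1.0000 = 0.7500

v = 0.7500, ω = -1.0000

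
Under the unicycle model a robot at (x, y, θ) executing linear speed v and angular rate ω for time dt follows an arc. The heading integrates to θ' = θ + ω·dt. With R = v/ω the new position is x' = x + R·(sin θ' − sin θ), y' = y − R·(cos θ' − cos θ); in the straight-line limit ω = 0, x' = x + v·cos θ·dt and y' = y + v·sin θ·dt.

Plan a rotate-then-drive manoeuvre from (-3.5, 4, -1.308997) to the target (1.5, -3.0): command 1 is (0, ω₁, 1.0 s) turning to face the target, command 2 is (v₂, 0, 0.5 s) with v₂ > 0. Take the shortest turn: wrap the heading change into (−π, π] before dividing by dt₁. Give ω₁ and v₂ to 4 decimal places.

ω₁ = 0.3585, v₂ = 17.2047

heading to target = atan2(-3−4, 1.5−-3.5) = -0.9505
Δθ = wrap(-0.9505 − -1.3090) = 0.3585; ω₁ = Δθ/dt₁ = 0.3585
distance = √((1.5−-3.5)² + (-3−4)²) = 8.6023; v₂ = distance/dt₂ = 17.2047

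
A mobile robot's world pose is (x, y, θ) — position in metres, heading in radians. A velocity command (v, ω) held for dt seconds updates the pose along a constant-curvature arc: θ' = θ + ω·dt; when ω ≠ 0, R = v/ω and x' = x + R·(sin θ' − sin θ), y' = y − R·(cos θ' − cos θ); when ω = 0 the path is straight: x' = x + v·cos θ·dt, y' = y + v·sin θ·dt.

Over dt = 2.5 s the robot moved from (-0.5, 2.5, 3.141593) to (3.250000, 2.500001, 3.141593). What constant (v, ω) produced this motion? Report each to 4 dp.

v = -1.5000, ω = 0.0000

Δθ = 3.141593 − 3.141593 = 0.000000
ω = Δθ/dt = 0.000000/2.5 = 0.0000
ω = 0 → v = (Δx·cos θ + Δy·sin θ)/dt = -1.5000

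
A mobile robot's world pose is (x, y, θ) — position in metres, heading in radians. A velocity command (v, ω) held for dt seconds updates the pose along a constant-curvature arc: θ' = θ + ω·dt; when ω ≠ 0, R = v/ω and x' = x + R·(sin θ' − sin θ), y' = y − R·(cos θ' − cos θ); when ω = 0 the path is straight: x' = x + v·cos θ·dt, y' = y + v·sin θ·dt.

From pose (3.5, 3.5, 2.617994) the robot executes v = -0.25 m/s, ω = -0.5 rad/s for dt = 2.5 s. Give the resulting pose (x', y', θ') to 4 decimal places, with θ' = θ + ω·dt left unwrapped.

θ' = 2.6180 + -0.5·2.5 = 1.3680
R = v/ω = -0.25/-0.5 = 0.5000
x' = 3.5 + 0.5000·(sin 1.3680 − sin 2.6180) = 3.7398
y' = 3.5 − 0.5000·(cos 1.3680 − cos 2.6180) = 2.9663

(3.7398, 2.9663, 1.3680)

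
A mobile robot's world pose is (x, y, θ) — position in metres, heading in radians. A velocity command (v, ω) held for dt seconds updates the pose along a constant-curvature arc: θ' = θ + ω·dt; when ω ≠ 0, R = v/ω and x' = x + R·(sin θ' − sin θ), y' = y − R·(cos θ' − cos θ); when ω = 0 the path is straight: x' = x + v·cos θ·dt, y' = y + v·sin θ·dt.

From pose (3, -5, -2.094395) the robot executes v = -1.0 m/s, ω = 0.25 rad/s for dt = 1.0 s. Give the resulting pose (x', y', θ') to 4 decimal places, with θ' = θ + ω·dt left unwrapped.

(3.3871, -4.0808, -1.8444)

θ' = -2.0944 + 0.25·1.0 = -1.8444
R = v/ω = -1.0/0.25 = -4.0000
x' = 3 + -4.0000·(sin -1.8444 − sin -2.0944) = 3.3871
y' = -5 − -4.0000·(cos -1.8444 − cos -2.0944) = -4.0808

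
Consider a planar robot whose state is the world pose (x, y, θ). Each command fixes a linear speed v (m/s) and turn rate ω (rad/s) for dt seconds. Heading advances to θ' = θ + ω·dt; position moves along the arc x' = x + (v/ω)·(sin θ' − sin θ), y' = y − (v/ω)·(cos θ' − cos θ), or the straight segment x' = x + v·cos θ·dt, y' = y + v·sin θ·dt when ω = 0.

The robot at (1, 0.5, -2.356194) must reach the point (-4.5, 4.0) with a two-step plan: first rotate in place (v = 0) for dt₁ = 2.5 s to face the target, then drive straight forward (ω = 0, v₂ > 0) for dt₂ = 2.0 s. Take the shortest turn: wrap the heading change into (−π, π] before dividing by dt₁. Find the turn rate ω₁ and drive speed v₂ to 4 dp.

heading to target = atan2(4−0.5, -4.5−1) = 2.5749
Δθ = wrap(2.5749 − -2.3562) = -1.3521; ω₁ = Δθ/dt₁ = -0.5409
distance = √((-4.5−1)² + (4−0.5)²) = 6.5192; v₂ = distance/dt₂ = 3.2596

ω₁ = -0.5409, v₂ = 3.2596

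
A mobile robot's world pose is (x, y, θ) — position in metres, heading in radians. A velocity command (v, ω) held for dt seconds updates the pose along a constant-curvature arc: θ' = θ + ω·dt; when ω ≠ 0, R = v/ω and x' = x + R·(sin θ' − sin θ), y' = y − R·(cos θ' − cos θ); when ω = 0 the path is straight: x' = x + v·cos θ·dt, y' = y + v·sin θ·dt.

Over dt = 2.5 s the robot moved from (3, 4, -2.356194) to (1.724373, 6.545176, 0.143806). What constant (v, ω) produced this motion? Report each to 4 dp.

Δθ = 0.143806 − -2.356194 = 2.500000
ω = Δθ/dt = 2.500000/2.5 = 1.0000
R = −Δy/(cos θ' − cos θ) = -1.5000
v = R·ω = -1.5000·1.0000 = -1.5000

v = -1.5000, ω = 1.0000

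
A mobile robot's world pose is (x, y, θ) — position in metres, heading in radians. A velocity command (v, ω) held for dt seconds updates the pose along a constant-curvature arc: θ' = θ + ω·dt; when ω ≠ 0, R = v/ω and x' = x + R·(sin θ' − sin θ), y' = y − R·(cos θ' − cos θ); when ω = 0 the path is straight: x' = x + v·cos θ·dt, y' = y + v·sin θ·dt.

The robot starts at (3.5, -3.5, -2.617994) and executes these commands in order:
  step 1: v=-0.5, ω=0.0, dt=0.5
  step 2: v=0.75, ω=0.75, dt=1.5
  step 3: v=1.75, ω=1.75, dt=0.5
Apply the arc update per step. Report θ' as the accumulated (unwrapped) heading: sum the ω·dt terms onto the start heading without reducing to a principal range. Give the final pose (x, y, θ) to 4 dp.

(3.6371, -5.0561, -0.6180)

step 1: θ'=-2.6180 (straight) → pose (3.7165, -3.3750, -2.6180)
step 2: θ'=-1.4930 (R=1.0000) → pose (3.2195, -4.3187, -1.4930)
step 3: θ'=-0.6180 (R=1.0000) → pose (3.6371, -5.0561, -0.6180)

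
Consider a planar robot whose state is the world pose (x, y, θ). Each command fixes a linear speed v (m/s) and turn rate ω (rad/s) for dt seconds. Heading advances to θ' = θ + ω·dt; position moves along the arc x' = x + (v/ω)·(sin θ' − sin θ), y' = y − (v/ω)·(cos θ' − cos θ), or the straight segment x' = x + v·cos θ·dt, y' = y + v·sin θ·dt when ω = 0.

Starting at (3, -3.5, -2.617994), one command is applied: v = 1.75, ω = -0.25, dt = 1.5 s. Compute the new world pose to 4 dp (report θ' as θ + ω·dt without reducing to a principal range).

(0.5364, -4.3607, -2.9930)

θ' = -2.6180 + -0.25·1.5 = -2.9930
R = v/ω = 1.75/-0.25 = -7.0000
x' = 3 + -7.0000·(sin -2.9930 − sin -2.6180) = 0.5364
y' = -3.5 − -7.0000·(cos -2.9930 − cos -2.6180) = -4.3607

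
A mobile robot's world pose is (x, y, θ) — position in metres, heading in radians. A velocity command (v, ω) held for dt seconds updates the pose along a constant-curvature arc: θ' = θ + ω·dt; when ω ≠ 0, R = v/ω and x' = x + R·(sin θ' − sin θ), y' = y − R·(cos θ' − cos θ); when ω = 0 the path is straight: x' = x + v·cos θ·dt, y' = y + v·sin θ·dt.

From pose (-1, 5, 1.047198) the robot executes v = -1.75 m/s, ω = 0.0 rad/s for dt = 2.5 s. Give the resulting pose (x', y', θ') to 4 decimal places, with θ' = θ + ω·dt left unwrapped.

θ' = 1.0472 + 0.0·2.5 = 1.0472
ω = 0 → straight: x' = -1 + -1.75·cos(1.0472)·2.5 = -3.1875
y' = 5 + -1.75·sin(1.0472)·2.5 = 1.2111

(-3.1875, 1.2111, 1.0472)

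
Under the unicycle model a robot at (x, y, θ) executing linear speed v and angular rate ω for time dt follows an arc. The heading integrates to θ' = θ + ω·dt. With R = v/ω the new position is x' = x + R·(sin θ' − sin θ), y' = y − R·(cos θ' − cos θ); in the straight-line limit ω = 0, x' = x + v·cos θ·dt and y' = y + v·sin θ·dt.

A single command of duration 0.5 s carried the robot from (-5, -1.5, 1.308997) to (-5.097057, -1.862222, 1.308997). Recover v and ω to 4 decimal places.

v = -0.7500, ω = 0.0000

Δθ = 1.308997 − 1.308997 = 0.000000
ω = Δθ/dt = 0.000000/0.5 = 0.0000
ω = 0 → v = (Δx·cos θ + Δy·sin θ)/dt = -0.7500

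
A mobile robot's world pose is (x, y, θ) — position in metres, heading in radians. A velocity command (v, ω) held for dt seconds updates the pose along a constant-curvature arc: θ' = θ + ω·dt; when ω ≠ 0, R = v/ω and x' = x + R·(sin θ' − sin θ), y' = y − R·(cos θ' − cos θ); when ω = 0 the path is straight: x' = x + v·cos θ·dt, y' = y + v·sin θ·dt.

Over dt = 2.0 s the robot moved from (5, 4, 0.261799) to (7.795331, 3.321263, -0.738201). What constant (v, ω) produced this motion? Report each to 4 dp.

Δθ = -0.738201 − 0.261799 = -1.000000
ω = Δθ/dt = -1.000000/2.0 = -0.5000
R = Δx/(sin θ' − sin θ) = -3.0000
v = R·ω = -3.0000·-0.5000 = 1.5000

v = 1.5000, ω = -0.5000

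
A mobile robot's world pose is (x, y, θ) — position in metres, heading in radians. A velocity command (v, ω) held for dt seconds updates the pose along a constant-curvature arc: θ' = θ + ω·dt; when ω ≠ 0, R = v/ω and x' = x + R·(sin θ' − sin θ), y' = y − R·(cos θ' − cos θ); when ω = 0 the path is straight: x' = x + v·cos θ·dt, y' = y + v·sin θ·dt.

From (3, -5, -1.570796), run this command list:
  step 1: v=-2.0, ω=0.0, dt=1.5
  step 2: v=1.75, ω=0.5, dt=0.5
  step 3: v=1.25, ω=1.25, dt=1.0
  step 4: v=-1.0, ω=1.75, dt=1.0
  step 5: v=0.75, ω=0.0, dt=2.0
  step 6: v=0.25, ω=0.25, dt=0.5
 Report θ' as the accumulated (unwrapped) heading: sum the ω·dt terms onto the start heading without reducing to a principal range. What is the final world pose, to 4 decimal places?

step 1: θ'=-1.5708 (straight) → pose (3.0000, -2.0000, -1.5708)
step 2: θ'=-1.3208 (R=3.5000) → pose (3.1088, -2.8659, -1.3208)
step 3: θ'=-0.0708 (R=1.0000) → pose (4.0070, -3.6160, -0.0708)
step 4: θ'=1.6792 (R=-0.5714) → pose (3.3985, -4.2478, 1.6792)
step 5: θ'=1.6792 (straight) → pose (3.2362, -2.7566, 1.6792)
step 6: θ'=1.8042 (R=1.0000) → pose (3.2149, -2.6335, 1.8042)

(3.2149, -2.6335, 1.8042)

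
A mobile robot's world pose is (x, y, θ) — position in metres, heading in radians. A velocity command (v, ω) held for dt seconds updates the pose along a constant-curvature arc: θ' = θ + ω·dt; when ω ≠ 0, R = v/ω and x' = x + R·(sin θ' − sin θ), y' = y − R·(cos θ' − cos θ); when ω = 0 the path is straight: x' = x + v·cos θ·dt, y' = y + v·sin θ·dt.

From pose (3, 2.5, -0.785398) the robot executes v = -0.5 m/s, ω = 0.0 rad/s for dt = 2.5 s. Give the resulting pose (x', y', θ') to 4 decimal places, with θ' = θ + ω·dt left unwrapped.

θ' = -0.7854 + 0.0·2.5 = -0.7854
ω = 0 → straight: x' = 3 + -0.5·cos(-0.7854)·2.5 = 2.1161
y' = 2.5 + -0.5·sin(-0.7854)·2.5 = 3.3839

(2.1161, 3.3839, -0.7854)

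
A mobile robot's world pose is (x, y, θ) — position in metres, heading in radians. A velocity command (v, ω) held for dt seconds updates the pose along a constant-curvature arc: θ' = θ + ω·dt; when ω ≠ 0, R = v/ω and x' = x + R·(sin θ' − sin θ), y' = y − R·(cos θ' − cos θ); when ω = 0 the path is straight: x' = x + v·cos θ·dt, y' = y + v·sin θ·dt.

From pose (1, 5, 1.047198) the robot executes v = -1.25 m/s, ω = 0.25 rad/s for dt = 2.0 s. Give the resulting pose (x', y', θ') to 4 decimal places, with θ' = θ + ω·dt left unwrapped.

(0.3315, 2.6180, 1.5472)

θ' = 1.0472 + 0.25·2.0 = 1.5472
R = v/ω = -1.25/0.25 = -5.0000
x' = 1 + -5.0000·(sin 1.5472 − sin 1.0472) = 0.3315
y' = 5 − -5.0000·(cos 1.5472 − cos 1.0472) = 2.6180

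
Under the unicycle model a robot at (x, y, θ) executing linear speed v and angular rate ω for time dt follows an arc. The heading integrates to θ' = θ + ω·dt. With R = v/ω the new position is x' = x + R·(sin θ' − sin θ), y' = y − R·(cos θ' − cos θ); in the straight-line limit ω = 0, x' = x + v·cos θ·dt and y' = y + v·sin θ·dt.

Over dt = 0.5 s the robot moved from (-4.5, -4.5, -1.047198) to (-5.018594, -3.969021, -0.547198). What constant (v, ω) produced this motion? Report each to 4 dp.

Δθ = -0.547198 − -1.047198 = 0.500000
ω = Δθ/dt = 0.500000/0.5 = 1.0000
R = −Δy/(cos θ' − cos θ) = -1.5000
v = R·ω = -1.5000·1.0000 = -1.5000

v = -1.5000, ω = 1.0000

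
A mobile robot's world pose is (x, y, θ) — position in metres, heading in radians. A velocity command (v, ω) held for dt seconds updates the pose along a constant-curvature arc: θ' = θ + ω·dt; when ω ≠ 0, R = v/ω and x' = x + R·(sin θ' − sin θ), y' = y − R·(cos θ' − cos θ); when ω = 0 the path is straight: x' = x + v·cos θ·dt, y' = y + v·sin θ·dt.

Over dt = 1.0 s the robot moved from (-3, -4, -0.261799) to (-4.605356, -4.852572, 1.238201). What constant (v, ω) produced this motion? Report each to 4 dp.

Δθ = 1.238201 − -0.261799 = 1.500000
ω = Δθ/dt = 1.500000/1.0 = 1.5000
R = Δx/(sin θ' − sin θ) = -1.3333
v = R·ω = -1.3333·1.5000 = -2.0000

v = -2.0000, ω = 1.5000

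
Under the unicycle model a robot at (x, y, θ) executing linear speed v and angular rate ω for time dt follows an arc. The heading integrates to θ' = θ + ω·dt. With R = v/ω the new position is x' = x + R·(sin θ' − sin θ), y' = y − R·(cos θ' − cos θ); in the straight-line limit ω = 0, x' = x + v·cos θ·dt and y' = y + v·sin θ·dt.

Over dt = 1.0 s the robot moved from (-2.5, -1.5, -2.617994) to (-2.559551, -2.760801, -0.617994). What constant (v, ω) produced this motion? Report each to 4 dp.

v = 1.5000, ω = 2.0000

Δθ = -0.617994 − -2.617994 = 2.000000
ω = Δθ/dt = 2.000000/1.0 = 2.0000
R = −Δy/(cos θ' − cos θ) = 0.7500
v = R·ω = 0.7500·2.0000 = 1.5000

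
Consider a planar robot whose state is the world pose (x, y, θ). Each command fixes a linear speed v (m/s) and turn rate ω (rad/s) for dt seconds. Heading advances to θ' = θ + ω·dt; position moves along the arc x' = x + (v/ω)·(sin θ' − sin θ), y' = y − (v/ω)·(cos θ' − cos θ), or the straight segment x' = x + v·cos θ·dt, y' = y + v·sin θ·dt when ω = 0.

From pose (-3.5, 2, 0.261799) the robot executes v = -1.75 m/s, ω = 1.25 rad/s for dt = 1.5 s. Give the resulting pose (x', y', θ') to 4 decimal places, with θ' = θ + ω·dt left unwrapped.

(-4.3193, -0.1031, 2.1368)

θ' = 0.2618 + 1.25·1.5 = 2.1368
R = v/ω = -1.75/1.25 = -1.4000
x' = -3.5 + -1.4000·(sin 2.1368 − sin 0.2618) = -4.3193
y' = 2 − -1.4000·(cos 2.1368 − cos 0.2618) = -0.1031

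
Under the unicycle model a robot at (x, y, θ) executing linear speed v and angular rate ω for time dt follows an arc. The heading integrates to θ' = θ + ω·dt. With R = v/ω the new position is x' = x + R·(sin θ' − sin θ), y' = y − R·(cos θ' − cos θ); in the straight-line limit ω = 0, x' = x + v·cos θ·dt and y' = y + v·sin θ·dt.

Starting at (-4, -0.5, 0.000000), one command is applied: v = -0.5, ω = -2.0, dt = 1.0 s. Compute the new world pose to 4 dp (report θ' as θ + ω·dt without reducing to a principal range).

(-4.2273, -0.1460, -2.0000)

θ' = 0.0000 + -2.0·1.0 = -2.0000
R = v/ω = -0.5/-2.0 = 0.2500
x' = -4 + 0.2500·(sin -2.0000 − sin 0.0000) = -4.2273
y' = -0.5 − 0.2500·(cos -2.0000 − cos 0.0000) = -0.1460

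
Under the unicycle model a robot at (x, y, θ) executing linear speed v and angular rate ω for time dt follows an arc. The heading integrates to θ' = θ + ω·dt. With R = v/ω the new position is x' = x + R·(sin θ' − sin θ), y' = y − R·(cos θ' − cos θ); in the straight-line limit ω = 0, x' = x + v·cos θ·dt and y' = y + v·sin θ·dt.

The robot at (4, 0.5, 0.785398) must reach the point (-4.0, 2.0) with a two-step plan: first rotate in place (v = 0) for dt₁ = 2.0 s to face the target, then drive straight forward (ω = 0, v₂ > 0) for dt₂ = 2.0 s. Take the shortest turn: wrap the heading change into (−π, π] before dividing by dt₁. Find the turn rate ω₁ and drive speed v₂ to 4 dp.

heading to target = atan2(2−0.5, -4−4) = 2.9562
Δθ = wrap(2.9562 − 0.7854) = 2.1708; ω₁ = Δθ/dt₁ = 1.0854
distance = √((-4−4)² + (2−0.5)²) = 8.1394; v₂ = distance/dt₂ = 4.0697

ω₁ = 1.0854, v₂ = 4.0697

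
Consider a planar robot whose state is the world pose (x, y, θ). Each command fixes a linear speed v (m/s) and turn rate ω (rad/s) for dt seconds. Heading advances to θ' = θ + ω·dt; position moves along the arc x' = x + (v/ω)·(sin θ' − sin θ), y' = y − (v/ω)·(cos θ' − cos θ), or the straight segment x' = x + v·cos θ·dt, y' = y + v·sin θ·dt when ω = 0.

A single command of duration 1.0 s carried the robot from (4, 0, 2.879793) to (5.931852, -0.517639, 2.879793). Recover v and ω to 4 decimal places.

v = -2.0000, ω = 0.0000

Δθ = 2.879793 − 2.879793 = 0.000000
ω = Δθ/dt = 0.000000/1.0 = 0.0000
ω = 0 → v = (Δx·cos θ + Δy·sin θ)/dt = -2.0000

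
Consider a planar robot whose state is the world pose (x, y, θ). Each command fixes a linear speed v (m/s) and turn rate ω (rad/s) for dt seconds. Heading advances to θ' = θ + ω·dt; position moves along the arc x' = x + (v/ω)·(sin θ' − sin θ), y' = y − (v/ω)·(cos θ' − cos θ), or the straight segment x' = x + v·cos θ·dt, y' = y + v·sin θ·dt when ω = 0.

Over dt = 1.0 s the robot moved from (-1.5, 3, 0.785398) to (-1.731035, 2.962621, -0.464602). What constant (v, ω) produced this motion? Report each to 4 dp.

Δθ = -0.464602 − 0.785398 = -1.250000
ω = Δθ/dt = -1.250000/1.0 = -1.2500
R = Δx/(sin θ' − sin θ) = 0.2000
v = R·ω = 0.2000·-1.2500 = -0.2500

v = -0.2500, ω = -1.2500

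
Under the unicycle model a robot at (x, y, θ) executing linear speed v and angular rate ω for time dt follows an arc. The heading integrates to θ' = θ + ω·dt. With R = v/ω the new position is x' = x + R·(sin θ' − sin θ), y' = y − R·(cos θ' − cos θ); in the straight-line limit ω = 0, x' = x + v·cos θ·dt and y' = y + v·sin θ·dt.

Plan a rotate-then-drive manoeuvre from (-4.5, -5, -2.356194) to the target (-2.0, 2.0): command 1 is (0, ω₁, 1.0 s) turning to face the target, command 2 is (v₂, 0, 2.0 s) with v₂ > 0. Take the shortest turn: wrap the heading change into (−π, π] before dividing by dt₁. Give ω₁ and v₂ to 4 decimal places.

heading to target = atan2(2−-5, -2−-4.5) = 1.2278
Δθ = wrap(1.2278 − -2.3562) = -2.6992; ω₁ = Δθ/dt₁ = -2.6992
distance = √((-2−-4.5)² + (2−-5)²) = 7.4330; v₂ = distance/dt₂ = 3.7165

ω₁ = -2.6992, v₂ = 3.7165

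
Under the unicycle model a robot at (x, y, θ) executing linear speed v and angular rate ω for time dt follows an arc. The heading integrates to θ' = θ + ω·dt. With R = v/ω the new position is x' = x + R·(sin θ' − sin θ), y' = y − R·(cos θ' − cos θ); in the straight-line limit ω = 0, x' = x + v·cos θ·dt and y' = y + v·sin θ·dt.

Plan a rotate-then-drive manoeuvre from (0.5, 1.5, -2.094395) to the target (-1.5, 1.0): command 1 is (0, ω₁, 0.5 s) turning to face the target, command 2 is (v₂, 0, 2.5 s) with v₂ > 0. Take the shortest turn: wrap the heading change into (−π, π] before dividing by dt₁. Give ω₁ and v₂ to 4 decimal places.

heading to target = atan2(1−1.5, -1.5−0.5) = -2.8966
Δθ = wrap(-2.8966 − -2.0944) = -0.8022; ω₁ = Δθ/dt₁ = -1.6044
distance = √((-1.5−0.5)² + (1−1.5)²) = 2.0616; v₂ = distance/dt₂ = 0.8246

ω₁ = -1.6044, v₂ = 0.8246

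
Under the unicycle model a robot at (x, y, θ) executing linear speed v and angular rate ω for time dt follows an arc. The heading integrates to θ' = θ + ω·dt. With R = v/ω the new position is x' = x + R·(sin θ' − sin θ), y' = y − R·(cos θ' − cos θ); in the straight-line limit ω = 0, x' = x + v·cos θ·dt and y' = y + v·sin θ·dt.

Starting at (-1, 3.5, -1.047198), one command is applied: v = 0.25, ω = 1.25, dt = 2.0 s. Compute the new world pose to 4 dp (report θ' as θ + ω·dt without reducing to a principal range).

(-0.6282, 3.5765, 1.4528)

θ' = -1.0472 + 1.25·2.0 = 1.4528
R = v/ω = 0.25/1.25 = 0.2000
x' = -1 + 0.2000·(sin 1.4528 − sin -1.0472) = -0.6282
y' = 3.5 − 0.2000·(cos 1.4528 − cos -1.0472) = 3.5765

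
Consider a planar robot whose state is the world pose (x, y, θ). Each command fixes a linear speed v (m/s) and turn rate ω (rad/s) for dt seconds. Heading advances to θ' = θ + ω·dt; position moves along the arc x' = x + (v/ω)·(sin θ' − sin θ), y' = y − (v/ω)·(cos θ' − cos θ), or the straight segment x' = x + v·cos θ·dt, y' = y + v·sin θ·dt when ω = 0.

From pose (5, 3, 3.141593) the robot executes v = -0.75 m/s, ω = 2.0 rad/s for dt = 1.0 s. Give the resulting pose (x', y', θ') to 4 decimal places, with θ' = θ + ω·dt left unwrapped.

θ' = 3.1416 + 2.0·1.0 = 5.1416
R = v/ω = -0.75/2.0 = -0.3750
x' = 5 + -0.3750·(sin 5.1416 − sin 3.1416) = 5.3410
y' = 3 − -0.3750·(cos 5.1416 − cos 3.1416) = 3.5311

(5.3410, 3.5311, 5.1416)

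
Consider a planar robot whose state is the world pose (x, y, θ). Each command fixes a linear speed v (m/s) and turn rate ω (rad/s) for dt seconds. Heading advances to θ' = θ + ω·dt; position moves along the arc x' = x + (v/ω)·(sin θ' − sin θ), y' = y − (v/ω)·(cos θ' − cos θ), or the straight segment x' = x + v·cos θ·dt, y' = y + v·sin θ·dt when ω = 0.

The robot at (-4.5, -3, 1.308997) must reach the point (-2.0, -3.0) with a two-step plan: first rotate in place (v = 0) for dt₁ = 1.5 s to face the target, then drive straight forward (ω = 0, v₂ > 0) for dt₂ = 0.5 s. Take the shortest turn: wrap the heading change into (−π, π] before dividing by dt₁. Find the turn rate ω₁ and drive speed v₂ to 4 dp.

heading to target = atan2(-3−-3, -2−-4.5) = 0.0000
Δθ = wrap(0.0000 − 1.3090) = -1.3090; ω₁ = Δθ/dt₁ = -0.8727
distance = √((-2−-4.5)² + (-3−-3)²) = 2.5000; v₂ = distance/dt₂ = 5.0000

ω₁ = -0.8727, v₂ = 5.0000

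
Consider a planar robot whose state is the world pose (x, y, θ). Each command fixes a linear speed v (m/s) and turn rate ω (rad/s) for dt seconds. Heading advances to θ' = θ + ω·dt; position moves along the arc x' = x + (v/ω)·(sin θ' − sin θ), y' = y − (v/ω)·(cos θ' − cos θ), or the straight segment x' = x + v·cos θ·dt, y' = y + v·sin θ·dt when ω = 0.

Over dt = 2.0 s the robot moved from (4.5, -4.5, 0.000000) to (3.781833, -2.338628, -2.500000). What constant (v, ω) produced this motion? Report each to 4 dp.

Δθ = -2.500000 − 0.000000 = -2.500000
ω = Δθ/dt = -2.500000/2.0 = -1.2500
R = −Δy/(cos θ' − cos θ) = 1.2000
v = R·ω = 1.2000·-1.2500 = -1.5000

v = -1.5000, ω = -1.2500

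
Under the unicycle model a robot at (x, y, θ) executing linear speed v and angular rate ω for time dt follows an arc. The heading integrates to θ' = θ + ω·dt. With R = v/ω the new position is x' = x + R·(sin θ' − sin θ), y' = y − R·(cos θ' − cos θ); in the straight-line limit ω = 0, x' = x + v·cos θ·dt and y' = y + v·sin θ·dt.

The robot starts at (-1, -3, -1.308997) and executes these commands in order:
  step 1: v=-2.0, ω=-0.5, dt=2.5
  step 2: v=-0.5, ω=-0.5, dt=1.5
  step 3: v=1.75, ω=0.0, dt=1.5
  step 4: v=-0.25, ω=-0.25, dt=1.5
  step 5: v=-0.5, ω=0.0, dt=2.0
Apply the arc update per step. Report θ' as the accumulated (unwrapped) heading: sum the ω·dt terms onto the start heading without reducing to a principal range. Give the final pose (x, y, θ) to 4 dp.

(-0.0025, 1.3180, -3.6840)

step 1: θ'=-2.5590 (R=4.0000) → pose (0.6629, 1.3754, -2.5590)
step 2: θ'=-3.3090 (R=1.0000) → pose (1.3797, 1.5264, -3.3090)
step 3: θ'=-3.3090 (straight) → pose (-1.2086, 1.9638, -3.3090)
step 4: θ'=-3.6840 (R=1.0000) → pose (-0.8590, 1.8342, -3.6840)
step 5: θ'=-3.6840 (straight) → pose (-0.0025, 1.3180, -3.6840)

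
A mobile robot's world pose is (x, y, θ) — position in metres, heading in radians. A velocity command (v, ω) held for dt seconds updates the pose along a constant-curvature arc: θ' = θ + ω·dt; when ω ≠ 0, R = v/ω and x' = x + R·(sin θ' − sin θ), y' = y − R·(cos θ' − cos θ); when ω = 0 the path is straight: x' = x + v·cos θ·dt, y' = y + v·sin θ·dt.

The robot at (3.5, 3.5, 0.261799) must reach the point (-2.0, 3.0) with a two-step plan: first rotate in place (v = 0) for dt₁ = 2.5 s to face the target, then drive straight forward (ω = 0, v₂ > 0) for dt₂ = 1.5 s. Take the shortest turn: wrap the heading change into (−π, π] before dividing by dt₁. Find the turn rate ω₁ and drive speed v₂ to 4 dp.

ω₁ = 1.1882, v₂ = 3.6818

heading to target = atan2(3−3.5, -2−3.5) = -3.0509
Δθ = wrap(-3.0509 − 0.2618) = 2.9705; ω₁ = Δθ/dt₁ = 1.1882
distance = √((-2−3.5)² + (3−3.5)²) = 5.5227; v₂ = distance/dt₂ = 3.6818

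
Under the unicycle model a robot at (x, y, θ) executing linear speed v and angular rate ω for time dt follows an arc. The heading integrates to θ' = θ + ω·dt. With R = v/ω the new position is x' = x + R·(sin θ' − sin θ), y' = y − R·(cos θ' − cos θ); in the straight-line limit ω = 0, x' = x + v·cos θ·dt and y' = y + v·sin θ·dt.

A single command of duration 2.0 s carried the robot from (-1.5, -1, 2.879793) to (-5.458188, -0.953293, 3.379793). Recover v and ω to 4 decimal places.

v = 2.0000, ω = 0.2500

Δθ = 3.379793 − 2.879793 = 0.500000
ω = Δθ/dt = 0.500000/2.0 = 0.2500
R = Δx/(sin θ' − sin θ) = 8.0000
v = R·ω = 8.0000·0.2500 = 2.0000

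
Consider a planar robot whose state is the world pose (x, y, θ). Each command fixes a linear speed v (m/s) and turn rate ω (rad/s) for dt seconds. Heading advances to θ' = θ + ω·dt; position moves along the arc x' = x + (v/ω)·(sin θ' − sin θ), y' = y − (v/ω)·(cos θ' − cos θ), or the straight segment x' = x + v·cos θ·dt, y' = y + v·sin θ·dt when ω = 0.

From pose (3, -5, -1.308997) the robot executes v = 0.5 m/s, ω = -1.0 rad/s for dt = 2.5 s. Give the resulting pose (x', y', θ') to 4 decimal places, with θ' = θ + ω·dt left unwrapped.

(2.2076, -5.5221, -3.8090)

θ' = -1.3090 + -1.0·2.5 = -3.8090
R = v/ω = 0.5/-1.0 = -0.5000
x' = 3 + -0.5000·(sin -3.8090 − sin -1.3090) = 2.2076
y' = -5 − -0.5000·(cos -3.8090 − cos -1.3090) = -5.5221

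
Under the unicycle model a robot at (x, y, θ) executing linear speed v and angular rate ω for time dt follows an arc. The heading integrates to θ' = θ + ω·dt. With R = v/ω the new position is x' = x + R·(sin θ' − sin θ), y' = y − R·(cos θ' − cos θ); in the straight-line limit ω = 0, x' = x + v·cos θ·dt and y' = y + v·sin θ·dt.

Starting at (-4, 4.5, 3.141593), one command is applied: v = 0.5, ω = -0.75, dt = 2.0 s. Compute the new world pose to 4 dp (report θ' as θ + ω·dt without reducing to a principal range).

θ' = 3.1416 + -0.75·2.0 = 1.6416
R = v/ω = 0.5/-0.75 = -0.6667
x' = -4 + -0.6667·(sin 1.6416 − sin 3.1416) = -4.6650
y' = 4.5 − -0.6667·(cos 1.6416 − cos 3.1416) = 5.1195

(-4.6650, 5.1195, 1.6416)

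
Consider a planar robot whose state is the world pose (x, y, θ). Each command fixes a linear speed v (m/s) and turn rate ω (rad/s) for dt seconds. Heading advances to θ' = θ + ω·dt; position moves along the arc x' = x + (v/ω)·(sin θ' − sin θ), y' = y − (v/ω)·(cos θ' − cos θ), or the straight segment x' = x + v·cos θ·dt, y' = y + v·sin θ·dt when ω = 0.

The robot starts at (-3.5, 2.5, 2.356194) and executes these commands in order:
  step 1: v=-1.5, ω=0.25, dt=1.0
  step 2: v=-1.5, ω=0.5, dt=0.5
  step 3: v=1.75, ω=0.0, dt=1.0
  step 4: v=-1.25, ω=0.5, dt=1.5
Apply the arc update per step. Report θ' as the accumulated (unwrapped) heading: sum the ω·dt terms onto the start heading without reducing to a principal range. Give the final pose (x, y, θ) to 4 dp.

step 1: θ'=2.6062 (R=-6.0000) → pose (-2.3185, 1.5822, 2.6062)
step 2: θ'=2.8562 (R=-3.0000) → pose (-1.6325, 1.2838, 2.8562)
step 3: θ'=2.8562 (straight) → pose (-3.3117, 1.7765, 2.8562)
step 4: θ'=3.6062 (R=-2.5000) → pose (-1.4877, 1.9404, 3.6062)

(-1.4877, 1.9404, 3.6062)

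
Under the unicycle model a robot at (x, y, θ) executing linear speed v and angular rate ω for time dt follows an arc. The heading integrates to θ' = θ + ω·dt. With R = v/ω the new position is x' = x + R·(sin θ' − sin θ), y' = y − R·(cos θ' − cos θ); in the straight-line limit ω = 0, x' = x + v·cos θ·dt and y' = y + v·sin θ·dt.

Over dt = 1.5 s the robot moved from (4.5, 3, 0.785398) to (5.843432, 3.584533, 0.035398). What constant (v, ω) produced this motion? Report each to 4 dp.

Δθ = 0.035398 − 0.785398 = -0.750000
ω = Δθ/dt = -0.750000/1.5 = -0.5000
R = Δx/(sin θ' − sin θ) = -2.0000
v = R·ω = -2.0000·-0.5000 = 1.0000

v = 1.0000, ω = -0.5000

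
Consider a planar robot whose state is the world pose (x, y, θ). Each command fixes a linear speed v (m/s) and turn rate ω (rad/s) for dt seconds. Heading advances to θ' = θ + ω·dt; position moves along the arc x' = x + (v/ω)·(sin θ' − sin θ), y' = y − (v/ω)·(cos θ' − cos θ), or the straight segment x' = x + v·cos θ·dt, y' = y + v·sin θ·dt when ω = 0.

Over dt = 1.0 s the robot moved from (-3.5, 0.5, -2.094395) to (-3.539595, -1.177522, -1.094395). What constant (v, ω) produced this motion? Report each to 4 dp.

v = 1.7500, ω = 1.0000

Δθ = -1.094395 − -2.094395 = 1.000000
ω = Δθ/dt = 1.000000/1.0 = 1.0000
R = −Δy/(cos θ' − cos θ) = 1.7500
v = R·ω = 1.7500·1.0000 = 1.7500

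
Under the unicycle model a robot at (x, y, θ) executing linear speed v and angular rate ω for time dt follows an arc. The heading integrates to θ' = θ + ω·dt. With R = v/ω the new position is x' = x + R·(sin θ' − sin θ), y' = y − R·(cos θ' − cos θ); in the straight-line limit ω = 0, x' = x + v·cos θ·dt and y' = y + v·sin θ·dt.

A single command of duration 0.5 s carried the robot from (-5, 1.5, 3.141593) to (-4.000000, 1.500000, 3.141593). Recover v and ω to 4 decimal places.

Δθ = 3.141593 − 3.141593 = 0.000000
ω = Δθ/dt = 0.000000/0.5 = 0.0000
ω = 0 → v = (Δx·cos θ + Δy·sin θ)/dt = -2.0000

v = -2.0000, ω = 0.0000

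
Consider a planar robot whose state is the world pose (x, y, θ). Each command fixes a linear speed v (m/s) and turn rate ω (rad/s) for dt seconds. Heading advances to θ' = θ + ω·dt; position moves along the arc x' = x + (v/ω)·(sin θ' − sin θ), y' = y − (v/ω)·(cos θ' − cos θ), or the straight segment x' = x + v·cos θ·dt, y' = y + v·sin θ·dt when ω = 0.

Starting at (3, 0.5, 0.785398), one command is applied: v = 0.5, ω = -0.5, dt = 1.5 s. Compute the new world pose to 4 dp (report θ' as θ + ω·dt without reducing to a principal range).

(3.6717, 0.7923, 0.0354)

θ' = 0.7854 + -0.5·1.5 = 0.0354
R = v/ω = 0.5/-0.5 = -1.0000
x' = 3 + -1.0000·(sin 0.0354 − sin 0.7854) = 3.6717
y' = 0.5 − -1.0000·(cos 0.0354 − cos 0.7854) = 0.7923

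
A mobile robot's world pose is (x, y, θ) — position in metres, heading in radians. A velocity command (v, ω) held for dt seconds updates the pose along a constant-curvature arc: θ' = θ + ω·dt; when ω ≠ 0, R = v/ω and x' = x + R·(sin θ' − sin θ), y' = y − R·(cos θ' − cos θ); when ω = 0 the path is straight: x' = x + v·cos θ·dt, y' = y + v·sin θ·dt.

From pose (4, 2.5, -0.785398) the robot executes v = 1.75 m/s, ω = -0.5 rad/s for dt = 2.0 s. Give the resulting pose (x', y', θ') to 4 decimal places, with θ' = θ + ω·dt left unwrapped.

θ' = -0.7854 + -0.5·2.0 = -1.7854
R = v/ω = 1.75/-0.5 = -3.5000
x' = 4 + -3.5000·(sin -1.7854 − sin -0.7854) = 4.9448
y' = 2.5 − -3.5000·(cos -1.7854 − cos -0.7854) = -0.7202

(4.9448, -0.7202, -1.7854)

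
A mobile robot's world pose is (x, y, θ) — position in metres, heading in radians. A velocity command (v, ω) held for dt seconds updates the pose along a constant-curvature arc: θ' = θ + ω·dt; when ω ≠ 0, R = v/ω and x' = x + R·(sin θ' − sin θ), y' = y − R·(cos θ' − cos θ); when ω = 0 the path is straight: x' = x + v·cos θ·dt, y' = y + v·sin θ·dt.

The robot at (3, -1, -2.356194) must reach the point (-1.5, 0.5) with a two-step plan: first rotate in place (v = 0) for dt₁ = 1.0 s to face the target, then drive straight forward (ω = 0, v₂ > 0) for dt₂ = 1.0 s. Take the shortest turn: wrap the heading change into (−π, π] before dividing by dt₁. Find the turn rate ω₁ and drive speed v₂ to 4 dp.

heading to target = atan2(0.5−-1, -1.5−3) = 2.8198
Δθ = wrap(2.8198 − -2.3562) = -1.1071; ω₁ = Δθ/dt₁ = -1.1071
distance = √((-1.5−3)² + (0.5−-1)²) = 4.7434; v₂ = distance/dt₂ = 4.7434

ω₁ = -1.1071, v₂ = 4.7434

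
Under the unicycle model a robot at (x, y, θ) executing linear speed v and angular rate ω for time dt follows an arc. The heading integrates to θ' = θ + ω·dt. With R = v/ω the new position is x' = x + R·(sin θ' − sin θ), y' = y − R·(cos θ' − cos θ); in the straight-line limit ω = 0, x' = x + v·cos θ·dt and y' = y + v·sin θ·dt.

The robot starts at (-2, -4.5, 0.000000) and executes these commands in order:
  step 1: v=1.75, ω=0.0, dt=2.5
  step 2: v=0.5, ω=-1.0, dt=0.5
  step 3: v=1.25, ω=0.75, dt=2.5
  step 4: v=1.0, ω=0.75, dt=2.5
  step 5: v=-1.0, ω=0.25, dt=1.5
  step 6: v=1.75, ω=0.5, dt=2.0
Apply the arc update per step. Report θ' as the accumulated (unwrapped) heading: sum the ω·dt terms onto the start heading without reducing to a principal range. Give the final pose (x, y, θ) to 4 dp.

step 1: θ'=0.0000 (straight) → pose (2.3750, -4.5000, 0.0000)
step 2: θ'=-0.5000 (R=-0.5000) → pose (2.6147, -4.5612, -0.5000)
step 3: θ'=1.3750 (R=1.6667) → pose (5.0486, -3.4228, 1.3750)
step 4: θ'=3.2500 (R=1.3333) → pose (3.5965, -1.8379, 3.2500)
step 5: θ'=3.6250 (R=-4.0000) → pose (5.0229, -1.4031, 3.6250)
step 6: θ'=4.6250 (R=3.5000) → pose (3.1630, -4.1965, 4.6250)

(3.1630, -4.1965, 4.6250)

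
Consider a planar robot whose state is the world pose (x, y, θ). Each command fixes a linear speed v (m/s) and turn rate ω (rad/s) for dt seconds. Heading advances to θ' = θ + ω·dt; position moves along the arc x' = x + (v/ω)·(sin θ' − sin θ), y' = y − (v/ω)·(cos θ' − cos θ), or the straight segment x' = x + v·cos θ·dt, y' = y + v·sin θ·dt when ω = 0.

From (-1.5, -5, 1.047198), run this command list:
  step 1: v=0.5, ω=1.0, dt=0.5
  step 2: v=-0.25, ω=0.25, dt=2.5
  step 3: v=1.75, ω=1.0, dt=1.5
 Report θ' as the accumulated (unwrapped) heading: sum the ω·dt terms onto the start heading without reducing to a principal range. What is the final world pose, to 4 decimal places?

(-3.5865, -4.8320, 3.6722)

step 1: θ'=1.5472 (R=0.5000) → pose (-1.4332, -4.7618, 1.5472)
step 2: θ'=2.1722 (R=-1.0000) → pose (-1.2580, -5.3512, 2.1722)
step 3: θ'=3.6722 (R=1.7500) → pose (-3.5865, -4.8320, 3.6722)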